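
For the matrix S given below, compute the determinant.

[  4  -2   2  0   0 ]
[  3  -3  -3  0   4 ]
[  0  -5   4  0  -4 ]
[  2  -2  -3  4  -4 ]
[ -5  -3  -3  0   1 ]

Expand along column 4 (it has 4 zeros):
  + (4) · M_44   where M_44 = det([4 -2 2 0; 3 -3 -3 4; 0 -5 4 -4; -5 -3 -3 1]) = -106
det = (+1)·(4)·(-106) = -424

|S| = -424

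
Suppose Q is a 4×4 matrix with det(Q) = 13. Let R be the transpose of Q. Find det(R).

det(Qᵀ) = det(Q).
det(R) = (1)·(13) = 13

13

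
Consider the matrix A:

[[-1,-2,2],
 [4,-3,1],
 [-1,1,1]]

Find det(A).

Expand along column 1:
  + (-1) · |-3 1; 1 1| = (-1)·(-3 − 1) = 4
  − 4 · |-2 2; 1 1| = −4·(-2 − 2) = 16
  + (-1) · |-2 2; -3 1| = (-1)·(-2 − (-6)) = -4
Sum: (4) + (16) + (-4) = 16

det(A) = 16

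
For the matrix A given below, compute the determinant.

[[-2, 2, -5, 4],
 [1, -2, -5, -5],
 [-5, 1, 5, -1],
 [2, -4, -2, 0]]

934

Expand along row 4 (it has 1 zero):
  − (2) · M_41   where M_41 = det([2 -5 4; -2 -5 -5; 1 5 -1]) = 75
  + (-4) · M_42   where M_42 = det([-2 -5 4; 1 -5 -5; -5 5 -1]) = -270
  − (-2) · M_43   where M_43 = det([-2 2 4; 1 -2 -5; -5 1 -1]) = 2
det = (-1)·(2)·(75) + (+1)·(-4)·(-270) + (-1)·(-2)·(2) = 934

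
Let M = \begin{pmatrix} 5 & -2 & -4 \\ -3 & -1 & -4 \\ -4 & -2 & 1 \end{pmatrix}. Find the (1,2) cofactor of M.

The cofactor is 19.

Delete row 1 and column 2; the remaining 2×2 submatrix is [-3 -4; -4 1].
Its determinant is (-3)·1 − (-4)·(-4) = -19.
The cofactor carries sign (−1)^(1+2) = −1, so C_{1,2} = −(-19) = 19.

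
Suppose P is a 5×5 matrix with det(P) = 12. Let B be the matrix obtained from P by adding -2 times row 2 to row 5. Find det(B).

det(B) = 12

Adding a multiple of one row to another leaves the determinant unchanged.
det(B) = (1)·(12) = 12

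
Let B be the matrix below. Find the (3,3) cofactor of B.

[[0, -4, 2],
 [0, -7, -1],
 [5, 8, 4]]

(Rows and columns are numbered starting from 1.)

0

Delete row 3 and column 3; the remaining 2×2 submatrix is [0 -4; 0 -7].
Its determinant is 0·(-7) − (-4)·0 = 0.
The cofactor carries sign (−1)^(3+3) = +1, so C_{3,3} = +(0) = 0.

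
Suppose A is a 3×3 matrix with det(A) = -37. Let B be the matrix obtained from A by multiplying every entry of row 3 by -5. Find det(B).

The determinant is 185.

Scaling one row by -5 multiplies the determinant by -5.
det(B) = (-5)·(-37) = 185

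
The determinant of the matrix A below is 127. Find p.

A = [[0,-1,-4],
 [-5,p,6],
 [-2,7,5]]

Expanding along the row containing p, det(A) is linear in p: det(A) = (-8)·p + (127).
Set (-8)·p + (127) = 127  ⇒  (-8)·p = 0  ⇒  p = 0.

0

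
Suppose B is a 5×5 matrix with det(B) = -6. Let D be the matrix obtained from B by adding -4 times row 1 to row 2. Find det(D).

-6

Adding a multiple of one row to another leaves the determinant unchanged.
det(D) = (1)·(-6) = -6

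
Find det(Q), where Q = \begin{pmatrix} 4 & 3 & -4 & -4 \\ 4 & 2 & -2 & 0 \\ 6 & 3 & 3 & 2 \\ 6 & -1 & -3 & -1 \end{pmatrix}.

Expand along row 2 (it has 1 zero):
  − (4) · M_21   where M_21 = det([3 -4 -4; 3 3 2; -1 -3 -1]) = 29
  + (2) · M_22   where M_22 = det([4 -4 -4; 6 3 2; 6 -3 -1]) = 84
  − (-2) · M_23   where M_23 = det([4 3 -4; 6 3 2; 6 -1 -1]) = 146
det = (-1)·(4)·(29) + (+1)·(2)·(84) + (-1)·(-2)·(146) = 344

344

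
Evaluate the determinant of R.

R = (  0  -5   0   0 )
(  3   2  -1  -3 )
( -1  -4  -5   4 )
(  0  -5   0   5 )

-400

Expand along row 1 (it has 3 zeros):
  − (-5) · M_12   where M_12 = det([3 -1 -3; -1 -5 4; 0 0 5]) = -80
det = (-1)·(-5)·(-80) = -400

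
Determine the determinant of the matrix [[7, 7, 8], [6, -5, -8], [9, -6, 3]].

Expand along column 1:
  + 7 · |-5 -8; -6 3| = 7·(-15 − 48) = -441
  − 6 · |7 8; -6 3| = −6·(21 − (-48)) = -414
  + 9 · |7 8; -5 -8| = 9·(-56 − (-40)) = -144
Sum: (-441) + (-414) + (-144) = -999

-999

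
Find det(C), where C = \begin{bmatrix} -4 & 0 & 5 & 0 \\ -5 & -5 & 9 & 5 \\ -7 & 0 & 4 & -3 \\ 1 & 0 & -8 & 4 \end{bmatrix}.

-785

Expand along column 2 (it has 3 zeros):
  + (-5) · M_22   where M_22 = det([-4 5 0; -7 4 -3; 1 -8 4]) = 157
det = (+1)·(-5)·(157) = -785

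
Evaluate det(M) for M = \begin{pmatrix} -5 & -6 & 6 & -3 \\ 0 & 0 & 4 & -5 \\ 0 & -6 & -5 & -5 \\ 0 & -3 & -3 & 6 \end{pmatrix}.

Expand along column 1 (it has 3 zeros):
  + (-5) · M_11   where M_11 = det([0 4 -5; -6 -5 -5; -3 -3 6]) = 189
det = (+1)·(-5)·(189) = -945

det(M) = -945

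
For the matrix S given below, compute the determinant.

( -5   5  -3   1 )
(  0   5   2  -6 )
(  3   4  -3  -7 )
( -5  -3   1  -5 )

Expand along row 2 (it has 1 zero):
  + (5) · M_22   where M_22 = det([-5 -3 1; 3 -3 -7; -5 1 -5]) = -272
  − (2) · M_23   where M_23 = det([-5 5 1; 3 4 -7; -5 -3 -5]) = 466
  + (-6) · M_24   where M_24 = det([-5 5 -3; 3 4 -3; -5 -3 1]) = 52
det = (+1)·(5)·(-272) + (-1)·(2)·(466) + (+1)·(-6)·(52) = -2604

-2604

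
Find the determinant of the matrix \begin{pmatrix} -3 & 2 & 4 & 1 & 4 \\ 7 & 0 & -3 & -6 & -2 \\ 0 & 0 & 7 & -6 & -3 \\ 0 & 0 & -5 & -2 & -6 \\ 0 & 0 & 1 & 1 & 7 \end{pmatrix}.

3094

The matrix is block upper-triangular with a 2×2 block and a 3×3 block on the diagonal, so its determinant equals the product of the determinants of the diagonal blocks.
det of the 2×2 block = -14
det of the 3×3 block = -221
det = (-14)·(-221) = 3094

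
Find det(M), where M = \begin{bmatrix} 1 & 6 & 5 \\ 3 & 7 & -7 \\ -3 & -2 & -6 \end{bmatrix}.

The determinant is 253.

Expand along column 1:
  + 1 · |7 -7; -2 -6| = 1·(-42 − 14) = -56
  − 3 · |6 5; -2 -6| = −3·(-36 − (-10)) = 78
  + (-3) · |6 5; 7 -7| = (-3)·(-42 − 35) = 231
Sum: (-56) + (78) + (231) = 253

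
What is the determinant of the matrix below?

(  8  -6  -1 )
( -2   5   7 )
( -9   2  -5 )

Expand along row 1:
  + 8 · |5 7; 2 -5| = 8·(-25 − 14) = -312
  − (-6) · |-2 7; -9 -5| = −(-6)·(10 − (-63)) = 438
  + (-1) · |-2 5; -9 2| = (-1)·(-4 − (-45)) = -41
Sum: (-312) + (438) + (-41) = 85

85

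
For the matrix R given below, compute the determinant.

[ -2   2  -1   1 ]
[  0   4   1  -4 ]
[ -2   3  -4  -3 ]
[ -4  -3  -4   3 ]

Expand along row 2 (it has 1 zero):
  + (4) · M_22   where M_22 = det([-2 -1 1; -2 -4 -3; -4 -4 3]) = 22
  − (1) · M_23   where M_23 = det([-2 2 1; -2 3 -3; -4 -3 3]) = 54
  + (-4) · M_24   where M_24 = det([-2 2 -1; -2 3 -4; -4 -3 -4]) = 46
det = (+1)·(4)·(22) + (-1)·(1)·(54) + (+1)·(-4)·(46) = -150

-150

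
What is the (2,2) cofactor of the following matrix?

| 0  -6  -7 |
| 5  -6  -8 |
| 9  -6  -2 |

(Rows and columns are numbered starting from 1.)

Delete row 2 and column 2; the remaining 2×2 submatrix is [0 -7; 9 -2].
Its determinant is 0·(-2) − (-7)·9 = 63.
The cofactor carries sign (−1)^(2+2) = +1, so C_{2,2} = +(63) = 63.

63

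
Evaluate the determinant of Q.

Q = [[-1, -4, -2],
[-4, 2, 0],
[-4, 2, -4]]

Expand along column 3:
  + (-2) · |-4 2; -4 2| = (-2)·(-8 − (-8)) = 0
  + (-4) · |-1 -4; -4 2| = (-4)·(-2 − 16) = 72
Sum: (0) + (72) = 72

det(Q) = 72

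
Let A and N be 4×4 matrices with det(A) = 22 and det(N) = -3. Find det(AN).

The determinant is -66.

det(AN) = det(A)·det(N) = (22)·(-3) = -66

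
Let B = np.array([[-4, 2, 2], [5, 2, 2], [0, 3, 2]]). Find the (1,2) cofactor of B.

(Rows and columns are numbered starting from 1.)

Delete row 1 and column 2; the remaining 2×2 submatrix is [5 2; 0 2].
Its determinant is 5·2 − 2·0 = 10.
The cofactor carries sign (−1)^(1+2) = −1, so C_{1,2} = −(10) = -10.

-10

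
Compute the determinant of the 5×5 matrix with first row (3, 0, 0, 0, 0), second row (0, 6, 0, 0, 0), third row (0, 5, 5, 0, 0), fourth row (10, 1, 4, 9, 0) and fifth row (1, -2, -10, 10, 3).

2430

The matrix is lower triangular, so the determinant is the product of the diagonal entries:
det = (3) · (6) · (5) · (9) · (3) = 2430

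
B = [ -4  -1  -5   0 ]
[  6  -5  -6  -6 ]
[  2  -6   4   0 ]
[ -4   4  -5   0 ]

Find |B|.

-180

Expand along column 4 (it has 3 zeros):
  + (-6) · M_24   where M_24 = det([-4 -1 -5; 2 -6 4; -4 4 -5]) = 30
det = (+1)·(-6)·(30) = -180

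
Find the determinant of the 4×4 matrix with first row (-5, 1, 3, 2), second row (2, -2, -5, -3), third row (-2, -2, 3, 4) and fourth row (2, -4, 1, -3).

Expand along row 1:
  + (-5) · M_11   where M_11 = det([-2 -5 -3; -2 3 4; -4 1 -3]) = 106
  − (1) · M_12   where M_12 = det([2 -5 -3; -2 3 4; 2 1 -3]) = -12
  + (3) · M_13   where M_13 = det([2 -2 -3; -2 -2 4; 2 -4 -3]) = 4
  − (2) · M_14   where M_14 = det([2 -2 -5; -2 -2 3; 2 -4 1]) = -56
det = (+1)·(-5)·(106) + (-1)·(1)·(-12) + (+1)·(3)·(4) + (-1)·(2)·(-56) = -394

-394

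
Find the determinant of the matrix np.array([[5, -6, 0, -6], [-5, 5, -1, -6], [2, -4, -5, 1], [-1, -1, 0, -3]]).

The determinant is 626.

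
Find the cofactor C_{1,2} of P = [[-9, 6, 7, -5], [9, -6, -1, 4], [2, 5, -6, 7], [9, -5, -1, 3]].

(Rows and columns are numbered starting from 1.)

-52

Delete row 1 and column 2; the remaining 3×3 submatrix is [9 -1 4; 2 -6 7; 9 -1 3].
Its determinant is 52.
The cofactor carries sign (−1)^(1+2) = −1, so C_{1,2} = −(52) = -52.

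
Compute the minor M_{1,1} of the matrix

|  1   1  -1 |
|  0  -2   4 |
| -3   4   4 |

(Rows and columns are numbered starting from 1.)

The minor is -24.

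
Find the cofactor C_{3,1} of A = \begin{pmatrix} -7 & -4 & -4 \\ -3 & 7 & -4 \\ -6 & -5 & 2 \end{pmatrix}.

The cofactor is 44.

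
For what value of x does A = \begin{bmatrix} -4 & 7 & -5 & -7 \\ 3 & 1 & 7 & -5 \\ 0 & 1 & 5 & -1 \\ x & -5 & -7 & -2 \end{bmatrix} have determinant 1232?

x = -1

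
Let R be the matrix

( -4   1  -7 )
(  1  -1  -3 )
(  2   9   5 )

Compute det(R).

-176

Expand along row 1:
  + (-4) · |-1 -3; 9 5| = (-4)·(-5 − (-27)) = -88
  − 1 · |1 -3; 2 5| = −1·(5 − (-6)) = -11
  + (-7) · |1 -1; 2 9| = (-7)·(9 − (-2)) = -77
Sum: (-88) + (-11) + (-77) = -176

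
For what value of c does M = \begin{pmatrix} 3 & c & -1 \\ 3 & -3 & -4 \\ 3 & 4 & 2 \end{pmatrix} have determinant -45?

c = 3

Expanding along the row containing c, det(M) is linear in c: det(M) = (-18)·c + (9).
Set (-18)·c + (9) = -45  ⇒  (-18)·c = -54  ⇒  c = 3.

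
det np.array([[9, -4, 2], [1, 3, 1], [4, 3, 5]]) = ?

Expand along row 1:
  + 9 · |3 1; 3 5| = 9·(15 − 3) = 108
  − (-4) · |1 1; 4 5| = −(-4)·(5 − 4) = 4
  + 2 · |1 3; 4 3| = 2·(3 − 12) = -18
Sum: (108) + (4) + (-18) = 94

94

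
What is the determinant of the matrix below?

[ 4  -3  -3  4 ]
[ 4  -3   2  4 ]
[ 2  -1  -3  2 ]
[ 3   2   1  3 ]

Expand along row 1:
  + (4) · M_11   where M_11 = det([-3 2 4; -1 -3 2; 2 1 3]) = 67
  − (-3) · M_12   where M_12 = det([4 2 4; 2 -3 2; 3 1 3]) = 0
  + (-3) · M_13   where M_13 = det([4 -3 4; 2 -1 2; 3 2 3]) = 0
  − (4) · M_14   where M_14 = det([4 -3 2; 2 -1 -3; 3 2 1]) = 67
det = (+1)·(4)·(67) + (-1)·(-3)·(0) + (+1)·(-3)·(0) + (-1)·(4)·(67) = 0

0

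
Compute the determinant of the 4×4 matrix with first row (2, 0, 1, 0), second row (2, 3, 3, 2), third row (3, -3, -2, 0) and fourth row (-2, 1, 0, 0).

2

Expand along column 4 (it has 3 zeros):
  + (2) · M_24   where M_24 = det([2 0 1; 3 -3 -2; -2 1 0]) = 1
det = (+1)·(2)·(1) = 2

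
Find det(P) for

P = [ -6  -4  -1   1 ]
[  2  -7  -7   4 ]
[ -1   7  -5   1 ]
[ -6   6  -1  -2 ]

det(P) = 847

Expand along row 1:
  + (-6) · M_11   where M_11 = det([-7 -7 4; 7 -5 1; 6 -1 -2]) = -125
  − (-4) · M_12   where M_12 = det([2 -7 4; -1 -5 1; -6 -1 -2]) = -38
  + (-1) · M_13   where M_13 = det([2 -7 4; -1 7 1; -6 6 -2]) = 160
  − (1) · M_14   where M_14 = det([2 -7 -7; -1 7 -5; -6 6 -1]) = -409
det = (+1)·(-6)·(-125) + (-1)·(-4)·(-38) + (+1)·(-1)·(160) + (-1)·(1)·(-409) = 847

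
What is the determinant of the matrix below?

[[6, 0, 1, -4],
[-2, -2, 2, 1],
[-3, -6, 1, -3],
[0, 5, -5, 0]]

Expand along row 4 (it has 2 zeros):
  + (5) · M_42   where M_42 = det([6 1 -4; -2 2 1; -3 1 -3]) = -67
  − (-5) · M_43   where M_43 = det([6 0 -4; -2 -2 1; -3 -6 -3]) = 48
det = (+1)·(5)·(-67) + (-1)·(-5)·(48) = -95

The determinant is -95.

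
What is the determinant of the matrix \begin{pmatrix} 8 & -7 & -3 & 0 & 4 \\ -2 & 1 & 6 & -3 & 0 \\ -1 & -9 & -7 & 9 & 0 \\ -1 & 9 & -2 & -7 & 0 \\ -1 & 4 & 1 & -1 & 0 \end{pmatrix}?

-2948

Expand along column 5 (it has 4 zeros):
  + (4) · M_15   where M_15 = det([-2 1 6 -3; -1 -9 -7 9; -1 9 -2 -7; -1 4 1 -1]) = -737
det = (+1)·(4)·(-737) = -2948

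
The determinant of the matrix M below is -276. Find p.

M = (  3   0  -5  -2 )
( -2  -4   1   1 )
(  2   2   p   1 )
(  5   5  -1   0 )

p = 9

Expanding along the row containing p, det(M) is linear in p: det(M) = (-35)·p + (39).
Set (-35)·p + (39) = -276  ⇒  (-35)·p = -315  ⇒  p = 9.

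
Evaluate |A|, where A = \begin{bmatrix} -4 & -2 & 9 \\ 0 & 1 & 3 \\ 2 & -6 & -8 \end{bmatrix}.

-70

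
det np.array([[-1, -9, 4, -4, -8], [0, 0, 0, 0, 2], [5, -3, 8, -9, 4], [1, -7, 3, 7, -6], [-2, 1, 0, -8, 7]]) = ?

The determinant is 1178.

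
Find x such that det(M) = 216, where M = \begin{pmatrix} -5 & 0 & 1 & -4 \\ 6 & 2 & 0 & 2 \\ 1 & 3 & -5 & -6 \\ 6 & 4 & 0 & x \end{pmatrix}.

Expanding along the column containing x, det(M) is linear in x: det(M) = (66)·x + (84).
Set (66)·x + (84) = 216  ⇒  (66)·x = 132  ⇒  x = 2.

x = 2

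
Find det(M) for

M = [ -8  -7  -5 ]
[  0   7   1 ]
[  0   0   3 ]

det(M) = -168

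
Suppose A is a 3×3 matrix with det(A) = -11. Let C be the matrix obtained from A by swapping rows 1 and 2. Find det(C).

Swapping two rows multiplies the determinant by −1.
det(C) = (-1)·(-11) = 11

11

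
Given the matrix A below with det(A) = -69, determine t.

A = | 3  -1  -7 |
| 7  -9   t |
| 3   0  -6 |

0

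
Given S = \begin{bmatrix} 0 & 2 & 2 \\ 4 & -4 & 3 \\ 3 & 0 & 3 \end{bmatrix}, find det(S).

18

Expand along column 1:
  − 4 · |2 2; 0 3| = −4·(6 − 0) = -24
  + 3 · |2 2; -4 3| = 3·(6 − (-8)) = 42
Sum: (-24) + (42) = 18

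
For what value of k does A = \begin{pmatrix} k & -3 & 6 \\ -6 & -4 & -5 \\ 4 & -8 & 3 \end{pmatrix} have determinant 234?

Expanding along the row containing k, det(A) is linear in k: det(A) = (-52)·k + (390).
Set (-52)·k + (390) = 234  ⇒  (-52)·k = -156  ⇒  k = 3.

3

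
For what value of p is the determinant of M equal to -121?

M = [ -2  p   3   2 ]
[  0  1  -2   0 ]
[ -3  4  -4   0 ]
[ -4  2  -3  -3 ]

p = 8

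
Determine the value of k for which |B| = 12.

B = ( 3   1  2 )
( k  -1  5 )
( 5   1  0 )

-4

Expanding along the column containing k, det(B) is linear in k: det(B) = (2)·k + (20).
Set (2)·k + (20) = 12  ⇒  (2)·k = -8  ⇒  k = -4.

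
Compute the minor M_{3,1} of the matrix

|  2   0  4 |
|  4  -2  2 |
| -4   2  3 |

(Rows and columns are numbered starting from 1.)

8

Delete row 3 and column 1; the remaining 2×2 submatrix is [0 4; -2 2].
Its determinant is 0·2 − 4·(-2) = 8.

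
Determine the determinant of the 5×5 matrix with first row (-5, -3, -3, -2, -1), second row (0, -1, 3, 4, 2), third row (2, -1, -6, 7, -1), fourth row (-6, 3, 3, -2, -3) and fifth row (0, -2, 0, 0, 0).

The determinant is 2082.

Expand along row 5 (it has 4 zeros):
  − (-2) · M_52   where M_52 = det([-5 -3 -2 -1; 0 3 4 2; 2 -6 7 -1; -6 3 -2 -3]) = 1041
det = (-1)·(-2)·(1041) = 2082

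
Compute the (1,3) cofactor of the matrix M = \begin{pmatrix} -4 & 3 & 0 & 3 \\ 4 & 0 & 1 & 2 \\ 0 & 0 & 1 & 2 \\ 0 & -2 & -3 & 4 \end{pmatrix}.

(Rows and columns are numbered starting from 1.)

The cofactor is 16.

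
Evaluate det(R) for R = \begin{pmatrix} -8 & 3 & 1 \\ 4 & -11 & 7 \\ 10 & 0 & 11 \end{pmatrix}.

det(R) = 1156

Expand along row 3:
  + 10 · |3 1; -11 7| = 10·(21 − (-11)) = 320
  + 11 · |-8 3; 4 -11| = 11·(88 − 12) = 836
Sum: (320) + (836) = 1156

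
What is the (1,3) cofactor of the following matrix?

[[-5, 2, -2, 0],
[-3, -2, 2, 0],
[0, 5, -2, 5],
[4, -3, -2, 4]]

Delete row 1 and column 3; the remaining 3×3 submatrix is [-3 -2 0; 0 5 5; 4 -3 4].
Its determinant is -145.
The cofactor carries sign (−1)^(1+3) = +1, so C_{1,3} = +(-145) = -145.

-145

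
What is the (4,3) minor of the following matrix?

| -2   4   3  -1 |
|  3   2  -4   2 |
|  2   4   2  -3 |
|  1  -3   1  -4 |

Delete row 4 and column 3; the remaining 3×3 submatrix is [-2 4 -1; 3 2 2; 2 4 -3].
Its determinant is 72.

72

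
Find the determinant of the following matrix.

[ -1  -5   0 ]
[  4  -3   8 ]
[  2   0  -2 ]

Expand along row 1:
  + (-1) · |-3 8; 0 -2| = (-1)·(6 − 0) = -6
  − (-5) · |4 8; 2 -2| = −(-5)·(-8 − 16) = -120
Sum: (-6) + (-120) = -126

The determinant is -126.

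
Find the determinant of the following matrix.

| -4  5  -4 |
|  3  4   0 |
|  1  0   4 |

Expand along column 2:
  − 5 · |3 0; 1 4| = −5·(12 − 0) = -60
  + 4 · |-4 -4; 1 4| = 4·(-16 − (-4)) = -48
Sum: (-60) + (-48) = -108

-108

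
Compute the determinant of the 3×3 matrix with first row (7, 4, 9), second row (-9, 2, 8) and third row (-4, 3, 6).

The determinant is -167.

Expand along column 1:
  + 7 · |2 8; 3 6| = 7·(12 − 24) = -84
  − (-9) · |4 9; 3 6| = −(-9)·(24 − 27) = -27
  + (-4) · |4 9; 2 8| = (-4)·(32 − 18) = -56
Sum: (-84) + (-27) + (-56) = -167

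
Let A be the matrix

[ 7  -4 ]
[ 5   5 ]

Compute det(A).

det(A) = 7·5 − (-4)·5 = 35 − (-20) = 55

55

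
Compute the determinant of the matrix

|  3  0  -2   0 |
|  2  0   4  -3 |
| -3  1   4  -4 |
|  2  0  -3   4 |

Expand along column 2 (it has 3 zeros):
  − (1) · M_32   where M_32 = det([3 -2 0; 2 4 -3; 2 -3 4]) = 49
det = (-1)·(1)·(49) = -49

-49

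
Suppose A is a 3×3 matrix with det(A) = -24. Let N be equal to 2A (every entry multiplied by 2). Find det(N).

det(N) = -192

For a 3×3 matrix, det(2A) = 2^3·det(A) = 8·det(A).
det(N) = (8)·(-24) = -192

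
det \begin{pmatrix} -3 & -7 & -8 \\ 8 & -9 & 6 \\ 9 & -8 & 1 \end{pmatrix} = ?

Expand along column 1:
  + (-3) · |-9 6; -8 1| = (-3)·(-9 − (-48)) = -117
  − 8 · |-7 -8; -8 1| = −8·(-7 − 64) = 568
  + 9 · |-7 -8; -9 6| = 9·(-42 − 72) = -1026
Sum: (-117) + (568) + (-1026) = -575

-575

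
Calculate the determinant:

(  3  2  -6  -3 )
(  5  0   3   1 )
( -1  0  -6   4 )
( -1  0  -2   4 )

168

Expand along column 2 (it has 3 zeros):
  − (2) · M_12   where M_12 = det([5 3 1; -1 -6 4; -1 -2 4]) = -84
det = (-1)·(2)·(-84) = 168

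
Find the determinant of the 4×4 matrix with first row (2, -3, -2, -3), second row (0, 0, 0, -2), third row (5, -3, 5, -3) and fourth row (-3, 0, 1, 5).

-144

Expand along row 2 (it has 3 zeros):
  + (-2) · M_24   where M_24 = det([2 -3 -2; 5 -3 5; -3 0 1]) = 72
det = (+1)·(-2)·(72) = -144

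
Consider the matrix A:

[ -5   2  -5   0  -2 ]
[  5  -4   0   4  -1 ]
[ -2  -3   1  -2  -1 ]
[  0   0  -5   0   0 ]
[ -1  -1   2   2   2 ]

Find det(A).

Expand along row 4 (it has 4 zeros):
  − (-5) · M_43   where M_43 = det([-5 2 0 -2; 5 -4 4 -1; -2 -3 -2 -1; -1 -1 2 2]) = -388
det = (-1)·(-5)·(-388) = -1940

The determinant is -1940.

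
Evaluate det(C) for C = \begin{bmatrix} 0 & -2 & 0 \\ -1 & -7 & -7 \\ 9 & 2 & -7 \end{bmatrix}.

Expand along row 1:
  − (-2) · |-1 -7; 9 -7| = −(-2)·(7 − (-63)) = 140

det(C) = 140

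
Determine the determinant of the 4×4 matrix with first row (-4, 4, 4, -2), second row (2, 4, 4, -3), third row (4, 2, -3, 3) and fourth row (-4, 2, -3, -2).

The determinant is -760.

Expand along row 1:
  + (-4) · M_11   where M_11 = det([4 4 -3; 2 -3 3; 2 -3 -2]) = 100
  − (4) · M_12   where M_12 = det([2 4 -3; 4 -3 3; -4 -3 -2]) = 86
  + (4) · M_13   where M_13 = det([2 4 -3; 4 2 3; -4 2 -2]) = -84
  − (-2) · M_14   where M_14 = det([2 4 4; 4 2 -3; -4 2 -3]) = 160
det = (+1)·(-4)·(100) + (-1)·(4)·(86) + (+1)·(4)·(-84) + (-1)·(-2)·(160) = -760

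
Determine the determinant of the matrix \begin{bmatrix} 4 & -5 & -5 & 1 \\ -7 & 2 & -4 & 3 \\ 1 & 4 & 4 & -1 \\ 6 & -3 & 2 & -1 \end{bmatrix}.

Expand along row 1:
  + (4) · M_11   where M_11 = det([2 -4 3; 4 4 -1; -3 2 -1]) = 28
  − (-5) · M_12   where M_12 = det([-7 -4 3; 1 4 -1; 6 2 -1]) = -32
  + (-5) · M_13   where M_13 = det([-7 2 3; 1 4 -1; 6 -3 -1]) = -42
  − (1) · M_14   where M_14 = det([-7 2 -4; 1 4 4; 6 -3 2]) = 12
det = (+1)·(4)·(28) + (-1)·(-5)·(-32) + (+1)·(-5)·(-42) + (-1)·(1)·(12) = 150

150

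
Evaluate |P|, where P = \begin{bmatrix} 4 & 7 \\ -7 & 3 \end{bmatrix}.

|P| = 61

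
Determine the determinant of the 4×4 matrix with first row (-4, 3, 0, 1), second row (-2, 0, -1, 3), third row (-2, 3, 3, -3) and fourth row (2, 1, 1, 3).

The determinant is 88.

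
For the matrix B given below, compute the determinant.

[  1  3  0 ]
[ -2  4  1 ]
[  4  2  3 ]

The determinant is 40.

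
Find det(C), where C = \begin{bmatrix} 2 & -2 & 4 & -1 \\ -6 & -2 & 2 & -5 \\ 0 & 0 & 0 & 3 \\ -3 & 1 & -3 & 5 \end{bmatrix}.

Expand along row 3 (it has 3 zeros):
  − (3) · M_34   where M_34 = det([2 -2 4; -6 -2 2; -3 1 -3]) = 8
det = (-1)·(3)·(8) = -24

The determinant is -24.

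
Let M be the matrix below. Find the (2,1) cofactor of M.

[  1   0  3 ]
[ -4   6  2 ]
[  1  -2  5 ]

-6

Delete row 2 and column 1; the remaining 2×2 submatrix is [0 3; -2 5].
Its determinant is 0·5 − 3·(-2) = 6.
The cofactor carries sign (−1)^(2+1) = −1, so C_{2,1} = −(6) = -6.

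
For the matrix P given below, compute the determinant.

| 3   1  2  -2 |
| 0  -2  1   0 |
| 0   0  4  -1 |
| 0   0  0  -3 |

P is upper triangular, so det(P) is the product of the diagonal entries:
det = (3) · (-2) · (4) · (-3) = 72

The determinant is 72.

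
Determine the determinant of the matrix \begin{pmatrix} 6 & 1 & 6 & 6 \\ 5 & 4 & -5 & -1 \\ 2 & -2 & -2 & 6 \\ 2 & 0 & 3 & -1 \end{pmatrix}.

Expand along row 4 (it has 1 zero):
  − (2) · M_41   where M_41 = det([1 6 6; 4 -5 -1; -2 -2 6]) = -272
  − (3) · M_43   where M_43 = det([6 1 6; 5 4 -1; 2 -2 6]) = -8
  + (-1) · M_44   where M_44 = det([6 1 6; 5 4 -5; 2 -2 -2]) = -216
det = (-1)·(2)·(-272) + (-1)·(3)·(-8) + (+1)·(-1)·(-216) = 784

784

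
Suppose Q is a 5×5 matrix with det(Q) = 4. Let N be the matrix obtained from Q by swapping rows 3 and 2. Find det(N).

Swapping two rows multiplies the determinant by −1.
det(N) = (-1)·(4) = -4

The determinant is -4.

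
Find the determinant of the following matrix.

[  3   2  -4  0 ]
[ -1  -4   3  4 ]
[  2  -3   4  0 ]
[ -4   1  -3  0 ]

140

Expand along column 4 (it has 3 zeros):
  + (4) · M_24   where M_24 = det([3 2 -4; 2 -3 4; -4 1 -3]) = 35
det = (+1)·(4)·(35) = 140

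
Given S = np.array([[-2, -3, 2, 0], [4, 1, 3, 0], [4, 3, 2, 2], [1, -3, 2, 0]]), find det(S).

The determinant is 66.

Expand along column 4 (it has 3 zeros):
  − (2) · M_34   where M_34 = det([-2 -3 2; 4 1 3; 1 -3 2]) = -33
det = (-1)·(2)·(-33) = 66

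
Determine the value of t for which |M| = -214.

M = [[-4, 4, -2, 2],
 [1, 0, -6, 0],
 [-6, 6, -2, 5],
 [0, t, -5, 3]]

Expanding along the column containing t, det(M) is linear in t: det(M) = (54)·t + (-52).
Set (54)·t + (-52) = -214  ⇒  (54)·t = -162  ⇒  t = -3.

-3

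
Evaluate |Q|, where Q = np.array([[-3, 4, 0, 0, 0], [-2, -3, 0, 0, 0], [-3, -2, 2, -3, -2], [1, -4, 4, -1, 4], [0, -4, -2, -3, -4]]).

Q is block lower-triangular with a 2×2 block and a 3×3 block on the diagonal, so its determinant equals the product of the determinants of the diagonal blocks.
det of the 2×2 block = 17
det of the 3×3 block = 36
det = (17)·(36) = 612

det(Q) = 612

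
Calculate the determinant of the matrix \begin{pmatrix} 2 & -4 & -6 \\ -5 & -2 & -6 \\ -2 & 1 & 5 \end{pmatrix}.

-102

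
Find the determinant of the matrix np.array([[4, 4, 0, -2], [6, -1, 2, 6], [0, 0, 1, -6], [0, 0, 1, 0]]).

The determinant is -168.

The matrix is block upper-triangular with a 2×2 block and a 2×2 block on the diagonal, so its determinant equals the product of the determinants of the diagonal blocks.
det of the 2×2 block = -28
det of the 2×2 block = 6
det = (-28)·(6) = -168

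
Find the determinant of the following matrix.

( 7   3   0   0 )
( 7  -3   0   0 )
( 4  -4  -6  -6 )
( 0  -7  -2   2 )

1008

The matrix is block lower-triangular with a 2×2 block and a 2×2 block on the diagonal, so its determinant equals the product of the determinants of the diagonal blocks.
det of the 2×2 block = -42
det of the 2×2 block = -24
det = (-42)·(-24) = 1008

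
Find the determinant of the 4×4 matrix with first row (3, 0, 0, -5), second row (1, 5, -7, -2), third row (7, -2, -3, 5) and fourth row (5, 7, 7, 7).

-5541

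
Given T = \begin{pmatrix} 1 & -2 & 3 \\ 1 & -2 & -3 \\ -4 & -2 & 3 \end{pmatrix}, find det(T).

|T| = -60

Expand along column 1:
  + 1 · |-2 -3; -2 3| = 1·(-6 − 6) = -12
  − 1 · |-2 3; -2 3| = −1·(-6 − (-6)) = 0
  + (-4) · |-2 3; -2 -3| = (-4)·(6 − (-6)) = -48
Sum: (-12) + (0) + (-48) = -60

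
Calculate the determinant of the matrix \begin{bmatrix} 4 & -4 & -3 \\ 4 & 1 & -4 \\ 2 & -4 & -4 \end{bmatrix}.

Expand along column 1:
  + 4 · |1 -4; -4 -4| = 4·(-4 − 16) = -80
  − 4 · |-4 -3; -4 -4| = −4·(16 − 12) = -16
  + 2 · |-4 -3; 1 -4| = 2·(16 − (-3)) = 38
Sum: (-80) + (-16) + (38) = -58

-58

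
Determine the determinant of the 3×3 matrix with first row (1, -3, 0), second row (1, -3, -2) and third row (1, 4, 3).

Expand along column 3:
  − (-2) · |1 -3; 1 4| = −(-2)·(4 − (-3)) = 14
  + 3 · |1 -3; 1 -3| = 3·(-3 − (-3)) = 0
Sum: (14) + (0) = 14

14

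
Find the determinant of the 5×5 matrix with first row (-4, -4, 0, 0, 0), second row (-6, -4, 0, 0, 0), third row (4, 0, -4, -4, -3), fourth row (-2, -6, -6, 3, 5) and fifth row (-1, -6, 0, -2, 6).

2336

The matrix is block lower-triangular with a 2×2 block and a 3×3 block on the diagonal, so its determinant equals the product of the determinants of the diagonal blocks.
det of the 2×2 block = -8
det of the 3×3 block = -292
det = (-8)·(-292) = 2336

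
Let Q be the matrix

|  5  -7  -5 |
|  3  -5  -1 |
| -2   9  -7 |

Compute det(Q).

Expand along column 1:
  + 5 · |-5 -1; 9 -7| = 5·(35 − (-9)) = 220
  − 3 · |-7 -5; 9 -7| = −3·(49 − (-45)) = -282
  + (-2) · |-7 -5; -5 -1| = (-2)·(7 − 25) = 36
Sum: (220) + (-282) + (36) = -26

|Q| = -26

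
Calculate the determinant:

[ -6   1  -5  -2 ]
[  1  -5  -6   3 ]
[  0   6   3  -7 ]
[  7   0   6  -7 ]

1223

Expand along row 3 (it has 1 zero):
  − (6) · M_32   where M_32 = det([-6 -5 -2; 1 -6 3; 7 6 -7]) = -380
  + (3) · M_33   where M_33 = det([-6 1 -2; 1 -5 3; 7 0 -7]) = -252
  − (-7) · M_34   where M_34 = det([-6 1 -5; 1 -5 -6; 7 0 6]) = -43
det = (-1)·(6)·(-380) + (+1)·(3)·(-252) + (-1)·(-7)·(-43) = 1223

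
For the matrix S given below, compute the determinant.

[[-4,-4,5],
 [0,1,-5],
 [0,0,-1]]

S is upper triangular, so det(S) is the product of the diagonal entries:
det = (-4) · (1) · (-1) = 4

The determinant is 4.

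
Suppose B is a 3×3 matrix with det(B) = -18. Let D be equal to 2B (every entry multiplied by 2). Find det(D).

For a 3×3 matrix, det(2B) = 2^3·det(B) = 8·det(B).
det(D) = (8)·(-18) = -144

The determinant is -144.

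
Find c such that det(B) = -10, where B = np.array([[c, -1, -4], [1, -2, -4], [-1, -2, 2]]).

2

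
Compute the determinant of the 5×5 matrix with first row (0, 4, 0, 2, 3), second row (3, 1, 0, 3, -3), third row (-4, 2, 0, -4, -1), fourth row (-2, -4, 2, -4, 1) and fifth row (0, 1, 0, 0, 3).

-180

Expand along column 3 (it has 4 zeros):
  − (2) · M_43   where M_43 = det([0 4 2 3; 3 1 3 -3; -4 2 -4 -1; 0 1 0 3]) = 90
det = (-1)·(2)·(90) = -180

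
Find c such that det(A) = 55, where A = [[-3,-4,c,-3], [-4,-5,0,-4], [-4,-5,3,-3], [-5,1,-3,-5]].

c = 2

Expanding along the column containing c, det(A) is linear in c: det(A) = (29)·c + (-3).
Set (29)·c + (-3) = 55  ⇒  (29)·c = 58  ⇒  c = 2.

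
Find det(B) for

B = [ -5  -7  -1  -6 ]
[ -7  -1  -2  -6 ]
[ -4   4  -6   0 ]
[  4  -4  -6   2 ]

-752

Expand along row 3 (it has 1 zero):
  + (-4) · M_31   where M_31 = det([-7 -1 -6; -1 -2 -6; -4 -6 2]) = 266
  − (4) · M_32   where M_32 = det([-5 -1 -6; -7 -2 -6; 4 -6 2]) = -90
  + (-6) · M_33   where M_33 = det([-5 -7 -6; -7 -1 -6; 4 -4 2]) = 8
det = (+1)·(-4)·(266) + (-1)·(4)·(-90) + (+1)·(-6)·(8) = -752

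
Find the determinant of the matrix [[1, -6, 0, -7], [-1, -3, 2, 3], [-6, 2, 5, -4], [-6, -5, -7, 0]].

Expand along row 1 (it has 1 zero):
  + (1) · M_11   where M_11 = det([-3 2 3; 2 5 -4; -5 -7 0]) = 157
  − (-6) · M_12   where M_12 = det([-1 2 3; -6 5 -4; -6 -7 0]) = 292
  − (-7) · M_14   where M_14 = det([-1 -3 2; -6 2 5; -6 -5 -7]) = 289
det = (+1)·(1)·(157) + (-1)·(-6)·(292) + (-1)·(-7)·(289) = 3932

The determinant is 3932.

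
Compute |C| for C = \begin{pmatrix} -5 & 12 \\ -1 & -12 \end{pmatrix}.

det(C) = (-5)·(-12) − 12·(-1) = 60 − (-12) = 72

72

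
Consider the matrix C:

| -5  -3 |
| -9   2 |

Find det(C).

det(C) = (-5)·2 − (-3)·(-9) = -10 − 27 = -37

The determinant is -37.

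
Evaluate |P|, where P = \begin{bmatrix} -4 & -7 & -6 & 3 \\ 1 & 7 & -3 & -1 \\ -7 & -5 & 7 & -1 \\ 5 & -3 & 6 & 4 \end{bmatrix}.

-2146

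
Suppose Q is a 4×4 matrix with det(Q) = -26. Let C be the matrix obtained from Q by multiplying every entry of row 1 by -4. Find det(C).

104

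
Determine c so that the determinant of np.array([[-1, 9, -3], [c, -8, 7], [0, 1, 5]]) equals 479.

c = -9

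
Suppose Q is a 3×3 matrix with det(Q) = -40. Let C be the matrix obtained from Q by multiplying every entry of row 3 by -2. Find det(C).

Scaling one row by -2 multiplies the determinant by -2.
det(C) = (-2)·(-40) = 80

The determinant is 80.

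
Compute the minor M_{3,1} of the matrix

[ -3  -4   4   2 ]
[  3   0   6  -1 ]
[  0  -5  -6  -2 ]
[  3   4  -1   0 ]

-60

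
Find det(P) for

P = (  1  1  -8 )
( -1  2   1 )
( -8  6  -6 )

det(P) = -112

Expand along column 1:
  + 1 · |2 1; 6 -6| = 1·(-12 − 6) = -18
  − (-1) · |1 -8; 6 -6| = −(-1)·(-6 − (-48)) = 42
  + (-8) · |1 -8; 2 1| = (-8)·(1 − (-16)) = -136
Sum: (-18) + (42) + (-136) = -112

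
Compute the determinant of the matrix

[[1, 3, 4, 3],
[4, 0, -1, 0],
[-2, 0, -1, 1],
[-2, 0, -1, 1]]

Expand along column 2 (it has 3 zeros):
  − (3) · M_12   where M_12 = det([4 -1 0; -2 -1 1; -2 -1 1]) = 0
det = (-1)·(3)·(0) = 0

0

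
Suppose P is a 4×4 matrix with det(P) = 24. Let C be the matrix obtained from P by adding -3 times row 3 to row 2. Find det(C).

24

Adding a multiple of one row to another leaves the determinant unchanged.
det(C) = (1)·(24) = 24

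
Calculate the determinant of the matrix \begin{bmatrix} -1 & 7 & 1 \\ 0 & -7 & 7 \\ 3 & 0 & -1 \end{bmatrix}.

The determinant is 161.

Expand along column 1:
  + (-1) · |-7 7; 0 -1| = (-1)·(7 − 0) = -7
  + 3 · |7 1; -7 7| = 3·(49 − (-7)) = 168
Sum: (-7) + (168) = 161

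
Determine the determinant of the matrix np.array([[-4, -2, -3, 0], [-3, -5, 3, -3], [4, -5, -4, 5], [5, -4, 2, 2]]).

-84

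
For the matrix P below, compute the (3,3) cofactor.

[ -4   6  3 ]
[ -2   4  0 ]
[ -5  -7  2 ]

The cofactor is -4.

Delete row 3 and column 3; the remaining 2×2 submatrix is [-4 6; -2 4].
Its determinant is (-4)·4 − 6·(-2) = -4.
The cofactor carries sign (−1)^(3+3) = +1, so C_{3,3} = +(-4) = -4.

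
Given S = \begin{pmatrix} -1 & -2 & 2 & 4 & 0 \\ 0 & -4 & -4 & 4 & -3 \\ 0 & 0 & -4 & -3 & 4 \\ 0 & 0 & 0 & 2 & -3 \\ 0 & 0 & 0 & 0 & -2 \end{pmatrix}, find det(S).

S is upper triangular, so det(S) is the product of the diagonal entries:
det = (-1) · (-4) · (-4) · (2) · (-2) = 64

|S| = 64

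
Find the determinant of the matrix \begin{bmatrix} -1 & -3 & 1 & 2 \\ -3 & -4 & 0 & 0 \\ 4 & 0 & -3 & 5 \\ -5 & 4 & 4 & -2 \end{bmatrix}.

The determinant is 262.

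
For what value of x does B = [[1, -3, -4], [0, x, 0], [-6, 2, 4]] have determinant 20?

-1

Expanding along the column containing x, det(B) is linear in x: det(B) = (-20)·x + (0).
Set (-20)·x + (0) = 20  ⇒  (-20)·x = 20  ⇒  x = -1.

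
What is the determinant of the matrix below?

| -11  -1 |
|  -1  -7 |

det = (-11)·(-7) − (-1)·(-1) = 77 − 1 = 76

76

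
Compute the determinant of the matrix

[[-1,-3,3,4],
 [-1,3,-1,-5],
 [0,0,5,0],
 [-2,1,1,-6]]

105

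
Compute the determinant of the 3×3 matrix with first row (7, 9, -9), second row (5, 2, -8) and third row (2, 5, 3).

-146

Expand along row 1:
  + 7 · |2 -8; 5 3| = 7·(6 − (-40)) = 322
  − 9 · |5 -8; 2 3| = −9·(15 − (-16)) = -279
  + (-9) · |5 2; 2 5| = (-9)·(25 − 4) = -189
Sum: (322) + (-279) + (-189) = -146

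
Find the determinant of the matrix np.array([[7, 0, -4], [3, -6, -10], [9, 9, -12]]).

810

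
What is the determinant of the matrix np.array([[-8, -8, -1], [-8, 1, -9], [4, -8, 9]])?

156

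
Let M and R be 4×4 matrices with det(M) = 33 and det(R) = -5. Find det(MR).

The determinant is -165.

det(MR) = det(M)·det(R) = (33)·(-5) = -165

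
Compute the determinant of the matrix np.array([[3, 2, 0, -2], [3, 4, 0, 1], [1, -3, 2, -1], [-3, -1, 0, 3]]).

-6

Expand along column 3 (it has 3 zeros):
  + (2) · M_33   where M_33 = det([3 2 -2; 3 4 1; -3 -1 3]) = -3
det = (+1)·(2)·(-3) = -6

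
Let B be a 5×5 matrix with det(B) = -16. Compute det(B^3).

det(B^3) = (det B)^3 = (-16)^3 = -4096

The determinant is -4096.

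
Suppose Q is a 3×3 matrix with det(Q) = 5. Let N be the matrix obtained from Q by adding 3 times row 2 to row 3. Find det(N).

|N| = 5

Adding a multiple of one row to another leaves the determinant unchanged.
det(N) = (1)·(5) = 5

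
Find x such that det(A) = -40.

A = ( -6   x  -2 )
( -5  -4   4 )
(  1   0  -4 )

Expanding along the row containing x, det(A) is linear in x: det(A) = (-16)·x + (-104).
Set (-16)·x + (-104) = -40  ⇒  (-16)·x = 64  ⇒  x = -4.

x = -4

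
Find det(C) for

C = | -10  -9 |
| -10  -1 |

|C| = -80

det(C) = (-10)·(-1) − (-9)·(-10) = 10 − 90 = -80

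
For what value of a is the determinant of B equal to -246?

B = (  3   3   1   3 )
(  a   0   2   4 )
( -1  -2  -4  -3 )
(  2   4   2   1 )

a = 9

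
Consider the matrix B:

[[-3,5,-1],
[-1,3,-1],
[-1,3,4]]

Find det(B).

-20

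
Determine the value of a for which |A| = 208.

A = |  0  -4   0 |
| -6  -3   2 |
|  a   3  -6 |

a = -8

Expanding along the row containing a, det(A) is linear in a: det(A) = (-8)·a + (144).
Set (-8)·a + (144) = 208  ⇒  (-8)·a = 64  ⇒  a = -8.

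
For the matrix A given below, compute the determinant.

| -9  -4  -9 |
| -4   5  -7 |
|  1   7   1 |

The determinant is -177.

Expand along row 1:
  + (-9) · |5 -7; 7 1| = (-9)·(5 − (-49)) = -486
  − (-4) · |-4 -7; 1 1| = −(-4)·(-4 − (-7)) = 12
  + (-9) · |-4 5; 1 7| = (-9)·(-28 − 5) = 297
Sum: (-486) + (12) + (297) = -177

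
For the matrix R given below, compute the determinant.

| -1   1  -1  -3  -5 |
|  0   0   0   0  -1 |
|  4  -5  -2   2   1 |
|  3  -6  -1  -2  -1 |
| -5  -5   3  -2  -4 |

det(R) = 290

Expand along row 2 (it has 4 zeros):
  − (-1) · M_25   where M_25 = det([-1 1 -1 -3; 4 -5 -2 2; 3 -6 -1 -2; -5 -5 3 -2]) = 290
det = (-1)·(-1)·(290) = 290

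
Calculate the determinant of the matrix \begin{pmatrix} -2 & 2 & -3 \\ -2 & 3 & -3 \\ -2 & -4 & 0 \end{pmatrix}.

Expand along column 3:
  + (-3) · |-2 3; -2 -4| = (-3)·(8 − (-6)) = -42
  − (-3) · |-2 2; -2 -4| = −(-3)·(8 − (-4)) = 36
Sum: (-42) + (36) = -6

The determinant is -6.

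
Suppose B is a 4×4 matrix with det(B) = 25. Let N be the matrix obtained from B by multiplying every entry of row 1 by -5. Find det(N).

Scaling one row by -5 multiplies the determinant by -5.
det(N) = (-5)·(25) = -125

The determinant is -125.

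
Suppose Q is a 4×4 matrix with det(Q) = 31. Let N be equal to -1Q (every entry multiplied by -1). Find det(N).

det(N) = 31

For a 4×4 matrix, det(-1Q) = (-1)^4·det(Q) = 1·det(Q).
det(N) = (1)·(31) = 31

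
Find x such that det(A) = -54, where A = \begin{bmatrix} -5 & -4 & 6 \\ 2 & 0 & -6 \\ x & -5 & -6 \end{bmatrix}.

Expanding along the column containing x, det(A) is linear in x: det(A) = (24)·x + (42).
Set (24)·x + (42) = -54  ⇒  (24)·x = -96  ⇒  x = -4.

-4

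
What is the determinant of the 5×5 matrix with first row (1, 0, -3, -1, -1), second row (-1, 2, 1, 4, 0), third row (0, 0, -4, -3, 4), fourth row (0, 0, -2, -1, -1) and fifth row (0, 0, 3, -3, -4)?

130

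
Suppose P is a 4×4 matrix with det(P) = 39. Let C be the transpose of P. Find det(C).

39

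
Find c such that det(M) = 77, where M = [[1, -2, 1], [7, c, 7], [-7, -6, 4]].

Expanding along the column containing c, det(M) is linear in c: det(M) = (11)·c + (154).
Set (11)·c + (154) = 77  ⇒  (11)·c = -77  ⇒  c = -7.

-7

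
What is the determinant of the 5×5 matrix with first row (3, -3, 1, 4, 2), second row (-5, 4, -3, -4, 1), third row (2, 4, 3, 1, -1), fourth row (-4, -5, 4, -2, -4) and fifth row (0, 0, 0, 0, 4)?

1576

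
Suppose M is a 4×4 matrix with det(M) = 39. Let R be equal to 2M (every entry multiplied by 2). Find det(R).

For a 4×4 matrix, det(2M) = 2^4·det(M) = 16·det(M).
det(R) = (16)·(39) = 624

det(R) = 624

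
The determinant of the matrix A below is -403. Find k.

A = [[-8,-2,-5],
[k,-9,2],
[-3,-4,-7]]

3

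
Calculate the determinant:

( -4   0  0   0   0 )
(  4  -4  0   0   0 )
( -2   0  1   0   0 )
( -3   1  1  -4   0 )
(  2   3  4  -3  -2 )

128

The matrix is lower triangular, so the determinant is the product of the diagonal entries:
det = (-4) · (-4) · (1) · (-4) · (-2) = 128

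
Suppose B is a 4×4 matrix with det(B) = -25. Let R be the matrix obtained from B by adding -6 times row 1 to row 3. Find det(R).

Adding a multiple of one row to another leaves the determinant unchanged.
det(R) = (1)·(-25) = -25

det(R) = -25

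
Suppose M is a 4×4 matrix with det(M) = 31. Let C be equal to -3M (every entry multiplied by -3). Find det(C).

2511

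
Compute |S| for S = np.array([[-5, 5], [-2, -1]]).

det(S) = (-5)·(-1) − 5·(-2) = 5 − (-10) = 15

The determinant is 15.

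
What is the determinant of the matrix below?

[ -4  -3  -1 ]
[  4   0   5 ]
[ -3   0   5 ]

Expand along column 2:
  − (-3) · |4 5; -3 5| = −(-3)·(20 − (-15)) = 105

105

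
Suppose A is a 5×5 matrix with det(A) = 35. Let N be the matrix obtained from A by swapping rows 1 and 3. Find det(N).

-35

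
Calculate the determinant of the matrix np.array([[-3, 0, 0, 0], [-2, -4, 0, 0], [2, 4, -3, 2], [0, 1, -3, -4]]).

The matrix is block lower-triangular with a 2×2 block and a 2×2 block on the diagonal, so its determinant equals the product of the determinants of the diagonal blocks.
det of the 2×2 block = 12
det of the 2×2 block = 18
det = (12)·(18) = 216

216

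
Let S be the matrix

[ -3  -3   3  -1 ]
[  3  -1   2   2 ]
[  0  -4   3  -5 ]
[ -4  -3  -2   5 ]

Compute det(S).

Expand along row 3 (it has 1 zero):
  − (-4) · M_32   where M_32 = det([-3 3 -1; 3 2 2; -4 -2 5]) = -113
  + (3) · M_33   where M_33 = det([-3 -3 -1; 3 -1 2; -4 -3 5]) = 79
  − (-5) · M_34   where M_34 = det([-3 -3 3; 3 -1 2; -4 -3 -2]) = -57
det = (-1)·(-4)·(-113) + (+1)·(3)·(79) + (-1)·(-5)·(-57) = -500

The determinant is -500.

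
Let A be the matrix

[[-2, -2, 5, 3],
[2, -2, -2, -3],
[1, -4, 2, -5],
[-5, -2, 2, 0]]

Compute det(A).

Expand along row 4 (it has 1 zero):
  − (-5) · M_41   where M_41 = det([-2 5 3; -2 -2 -3; -4 2 -5]) = -58
  + (-2) · M_42   where M_42 = det([-2 5 3; 2 -2 -3; 1 2 -5]) = 21
  − (2) · M_43   where M_43 = det([-2 -2 3; 2 -2 -3; 1 -4 -5]) = -28
det = (-1)·(-5)·(-58) + (+1)·(-2)·(21) + (-1)·(2)·(-28) = -276

-276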